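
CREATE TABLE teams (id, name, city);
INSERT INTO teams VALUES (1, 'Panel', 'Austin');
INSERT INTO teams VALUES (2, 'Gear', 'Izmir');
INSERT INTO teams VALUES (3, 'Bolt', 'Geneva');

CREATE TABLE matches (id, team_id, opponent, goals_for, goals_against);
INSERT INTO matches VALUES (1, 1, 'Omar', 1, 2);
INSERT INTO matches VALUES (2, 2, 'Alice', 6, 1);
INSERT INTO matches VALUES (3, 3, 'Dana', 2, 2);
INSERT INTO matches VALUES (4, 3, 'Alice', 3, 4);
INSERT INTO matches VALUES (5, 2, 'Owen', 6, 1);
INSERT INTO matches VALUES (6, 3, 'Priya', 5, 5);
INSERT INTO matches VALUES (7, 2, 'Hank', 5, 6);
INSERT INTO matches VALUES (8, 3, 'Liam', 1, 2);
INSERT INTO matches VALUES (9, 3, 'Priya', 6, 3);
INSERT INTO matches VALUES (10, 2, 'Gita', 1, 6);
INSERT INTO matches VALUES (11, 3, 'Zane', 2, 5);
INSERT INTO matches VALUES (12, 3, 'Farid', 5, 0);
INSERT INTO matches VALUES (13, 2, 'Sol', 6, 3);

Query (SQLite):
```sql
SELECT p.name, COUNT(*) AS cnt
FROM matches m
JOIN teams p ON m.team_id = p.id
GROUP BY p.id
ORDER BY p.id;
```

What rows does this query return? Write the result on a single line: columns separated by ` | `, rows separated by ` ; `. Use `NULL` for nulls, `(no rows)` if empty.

Join each matches row to its teams via team_id.
Group joined rows by teams.id; compute COUNT(*) per group.
  1: ids {1} → COUNT(*)=1
  2: ids {2, 5, 7, 10, 13} → COUNT(*)=5
  3: ids {3, 4, 6, 8, 9, 11, 12} → COUNT(*)=7

Panel | 1 ; Gear | 5 ; Bolt | 7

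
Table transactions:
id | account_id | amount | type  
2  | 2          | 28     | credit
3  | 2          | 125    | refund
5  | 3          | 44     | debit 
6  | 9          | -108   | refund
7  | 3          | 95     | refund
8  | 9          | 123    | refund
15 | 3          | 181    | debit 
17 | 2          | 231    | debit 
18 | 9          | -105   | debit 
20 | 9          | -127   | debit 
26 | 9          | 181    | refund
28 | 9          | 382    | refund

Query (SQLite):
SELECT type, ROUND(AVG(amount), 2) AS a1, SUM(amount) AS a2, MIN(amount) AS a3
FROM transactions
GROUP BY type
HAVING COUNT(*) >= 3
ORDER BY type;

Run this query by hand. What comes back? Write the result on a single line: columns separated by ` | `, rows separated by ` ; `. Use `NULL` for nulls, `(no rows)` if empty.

debit | 44.8 | 224 | -127 ; refund | 133 | 798 | -108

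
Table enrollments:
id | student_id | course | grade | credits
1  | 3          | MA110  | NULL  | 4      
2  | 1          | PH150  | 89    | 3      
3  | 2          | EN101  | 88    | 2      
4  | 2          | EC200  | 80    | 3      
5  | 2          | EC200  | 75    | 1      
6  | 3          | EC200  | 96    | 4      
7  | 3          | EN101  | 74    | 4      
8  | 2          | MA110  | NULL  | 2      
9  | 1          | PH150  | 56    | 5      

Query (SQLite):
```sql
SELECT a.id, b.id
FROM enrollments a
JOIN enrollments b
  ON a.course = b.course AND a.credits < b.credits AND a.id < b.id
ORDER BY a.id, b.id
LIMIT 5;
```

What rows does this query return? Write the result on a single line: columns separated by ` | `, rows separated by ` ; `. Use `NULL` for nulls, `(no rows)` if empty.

Pairs (a,b) with same course, a.credits < b.credits, a.id < b.id.
course groups: EC200:{4,5,6} EN101:{3,7} MA110:{1,8} PH150:{2,9}
Ordered by (a.id, b.id); first 5.

2 | 9 ; 3 | 7 ; 4 | 6 ; 5 | 6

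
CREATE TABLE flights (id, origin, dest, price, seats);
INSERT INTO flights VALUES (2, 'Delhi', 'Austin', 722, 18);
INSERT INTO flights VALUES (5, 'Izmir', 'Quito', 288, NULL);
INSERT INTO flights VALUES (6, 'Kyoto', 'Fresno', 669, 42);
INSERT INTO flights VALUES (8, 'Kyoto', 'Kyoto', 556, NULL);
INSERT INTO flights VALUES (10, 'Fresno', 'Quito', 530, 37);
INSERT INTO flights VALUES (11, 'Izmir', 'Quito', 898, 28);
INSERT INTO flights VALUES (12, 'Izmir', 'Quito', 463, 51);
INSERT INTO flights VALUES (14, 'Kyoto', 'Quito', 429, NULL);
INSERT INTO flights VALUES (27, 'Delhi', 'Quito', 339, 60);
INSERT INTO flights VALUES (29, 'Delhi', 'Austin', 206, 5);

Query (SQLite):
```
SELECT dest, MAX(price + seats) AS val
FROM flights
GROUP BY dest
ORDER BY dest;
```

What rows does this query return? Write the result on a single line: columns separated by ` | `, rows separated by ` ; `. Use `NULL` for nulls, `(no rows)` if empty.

For each row compute price + seats.
Group by dest; take MAX of the expression per group.
  Austin: ids {2, 29} → MAX(price + seats)=740
  Fresno: ids {6} → MAX(price + seats)=711
  Kyoto: ids {8} → MAX(price + seats)=NULL
  Quito: ids {5, 10, 11, 12, 14, 27} → MAX(price + seats)=926

Austin | 740 ; Fresno | 711 ; Kyoto | NULL ; Quito | 926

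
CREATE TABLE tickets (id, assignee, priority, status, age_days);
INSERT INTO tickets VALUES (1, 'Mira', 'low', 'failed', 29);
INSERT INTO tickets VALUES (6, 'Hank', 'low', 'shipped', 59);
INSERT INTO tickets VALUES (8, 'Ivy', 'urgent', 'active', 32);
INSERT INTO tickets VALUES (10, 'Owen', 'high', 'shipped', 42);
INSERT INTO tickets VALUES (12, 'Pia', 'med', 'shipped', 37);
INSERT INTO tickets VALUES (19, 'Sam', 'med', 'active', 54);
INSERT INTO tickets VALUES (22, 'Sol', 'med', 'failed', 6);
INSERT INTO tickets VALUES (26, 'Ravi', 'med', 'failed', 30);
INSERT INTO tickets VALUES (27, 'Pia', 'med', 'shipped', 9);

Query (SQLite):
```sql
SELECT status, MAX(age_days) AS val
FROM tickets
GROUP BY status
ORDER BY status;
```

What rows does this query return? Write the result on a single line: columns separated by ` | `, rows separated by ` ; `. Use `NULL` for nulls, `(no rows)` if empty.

active | 54 ; failed | 30 ; shipped | 59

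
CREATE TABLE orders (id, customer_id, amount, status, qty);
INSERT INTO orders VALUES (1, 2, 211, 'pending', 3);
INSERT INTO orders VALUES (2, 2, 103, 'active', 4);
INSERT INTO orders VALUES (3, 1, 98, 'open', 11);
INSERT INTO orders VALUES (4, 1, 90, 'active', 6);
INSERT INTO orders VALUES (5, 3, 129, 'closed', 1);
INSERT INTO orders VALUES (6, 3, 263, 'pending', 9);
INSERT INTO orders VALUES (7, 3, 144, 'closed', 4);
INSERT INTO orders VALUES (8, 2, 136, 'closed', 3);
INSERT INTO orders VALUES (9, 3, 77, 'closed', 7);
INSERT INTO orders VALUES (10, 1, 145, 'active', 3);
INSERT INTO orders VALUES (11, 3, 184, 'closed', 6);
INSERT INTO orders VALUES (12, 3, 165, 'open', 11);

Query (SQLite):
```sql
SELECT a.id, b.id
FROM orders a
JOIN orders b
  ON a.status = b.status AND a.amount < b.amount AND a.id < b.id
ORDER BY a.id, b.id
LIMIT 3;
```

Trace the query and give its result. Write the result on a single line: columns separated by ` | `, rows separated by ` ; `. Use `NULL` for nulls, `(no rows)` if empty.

1 | 6 ; 2 | 10 ; 3 | 12

Pairs (a,b) with same status, a.amount < b.amount, a.id < b.id.
status groups: active:{2,4,10} closed:{5,7,8,9,11} open:{3,12} pending:{1,6}
Ordered by (a.id, b.id); first 3.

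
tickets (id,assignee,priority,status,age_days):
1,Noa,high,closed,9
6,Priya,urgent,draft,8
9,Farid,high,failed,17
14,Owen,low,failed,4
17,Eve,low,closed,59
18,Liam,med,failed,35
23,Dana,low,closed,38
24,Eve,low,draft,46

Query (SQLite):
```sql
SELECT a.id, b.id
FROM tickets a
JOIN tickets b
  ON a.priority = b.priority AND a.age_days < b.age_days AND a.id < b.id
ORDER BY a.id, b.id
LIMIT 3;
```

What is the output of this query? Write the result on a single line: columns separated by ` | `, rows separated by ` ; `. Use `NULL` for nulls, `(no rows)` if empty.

1 | 9 ; 14 | 17 ; 14 | 23

Pairs (a,b) with same priority, a.age_days < b.age_days, a.id < b.id.
priority groups: high:{1,9} low:{14,17,23,24} med:{18} urgent:{6}
Ordered by (a.id, b.id); first 3.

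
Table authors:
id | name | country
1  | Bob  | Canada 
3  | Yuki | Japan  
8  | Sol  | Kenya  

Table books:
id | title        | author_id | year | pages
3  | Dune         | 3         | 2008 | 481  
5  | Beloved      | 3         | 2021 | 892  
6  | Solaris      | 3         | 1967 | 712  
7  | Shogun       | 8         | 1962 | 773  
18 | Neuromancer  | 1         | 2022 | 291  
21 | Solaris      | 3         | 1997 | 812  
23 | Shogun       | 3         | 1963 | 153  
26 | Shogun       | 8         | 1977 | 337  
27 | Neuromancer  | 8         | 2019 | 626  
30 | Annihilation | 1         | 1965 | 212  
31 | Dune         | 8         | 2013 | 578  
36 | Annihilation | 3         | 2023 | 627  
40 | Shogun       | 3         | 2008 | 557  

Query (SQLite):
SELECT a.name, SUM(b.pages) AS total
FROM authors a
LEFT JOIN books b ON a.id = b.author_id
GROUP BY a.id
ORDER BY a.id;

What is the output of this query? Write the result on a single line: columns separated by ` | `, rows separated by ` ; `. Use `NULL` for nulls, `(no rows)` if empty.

Bob | 503 ; Yuki | 4234 ; Sol | 2314

LEFT JOIN keeps every authors row; unmatched ones get NULL for books columns.
Group by authors.id and compute SUM(b.pages). SUM over an all-NULL group is NULL.
  1: ids {18, 30} → SUM(b.pages)=503
  3: ids {3, 5, 6, 21, 23, 36, 40} → SUM(b.pages)=4234
  8: ids {7, 26, 27, 31} → SUM(b.pages)=2314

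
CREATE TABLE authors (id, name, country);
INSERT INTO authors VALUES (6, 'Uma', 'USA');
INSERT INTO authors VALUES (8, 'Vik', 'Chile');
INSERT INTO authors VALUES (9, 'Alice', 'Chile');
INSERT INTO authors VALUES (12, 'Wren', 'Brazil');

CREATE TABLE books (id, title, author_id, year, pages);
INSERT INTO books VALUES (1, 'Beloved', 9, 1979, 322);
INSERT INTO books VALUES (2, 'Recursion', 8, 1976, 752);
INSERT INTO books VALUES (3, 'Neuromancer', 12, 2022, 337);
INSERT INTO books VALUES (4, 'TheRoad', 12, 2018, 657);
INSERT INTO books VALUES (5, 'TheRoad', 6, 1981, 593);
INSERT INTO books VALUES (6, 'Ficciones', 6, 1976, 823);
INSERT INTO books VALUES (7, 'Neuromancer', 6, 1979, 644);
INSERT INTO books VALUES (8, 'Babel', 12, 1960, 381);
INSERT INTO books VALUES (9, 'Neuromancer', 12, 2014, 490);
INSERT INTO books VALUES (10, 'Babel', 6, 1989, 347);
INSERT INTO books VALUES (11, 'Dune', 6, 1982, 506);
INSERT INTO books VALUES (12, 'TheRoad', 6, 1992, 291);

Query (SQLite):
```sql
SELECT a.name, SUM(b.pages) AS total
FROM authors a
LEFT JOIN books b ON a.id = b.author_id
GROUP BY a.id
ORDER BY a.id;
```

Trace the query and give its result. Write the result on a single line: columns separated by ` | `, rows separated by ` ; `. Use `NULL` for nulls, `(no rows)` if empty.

Uma | 3204 ; Vik | 752 ; Alice | 322 ; Wren | 1865

LEFT JOIN keeps every authors row; unmatched ones get NULL for books columns.
Group by authors.id and compute SUM(b.pages). SUM over an all-NULL group is NULL.
  6: ids {5, 6, 7, 10, 11, 12} → SUM(b.pages)=3204
  8: ids {2} → SUM(b.pages)=752
  9: ids {1} → SUM(b.pages)=322
  12: ids {3, 4, 8, 9} → SUM(b.pages)=1865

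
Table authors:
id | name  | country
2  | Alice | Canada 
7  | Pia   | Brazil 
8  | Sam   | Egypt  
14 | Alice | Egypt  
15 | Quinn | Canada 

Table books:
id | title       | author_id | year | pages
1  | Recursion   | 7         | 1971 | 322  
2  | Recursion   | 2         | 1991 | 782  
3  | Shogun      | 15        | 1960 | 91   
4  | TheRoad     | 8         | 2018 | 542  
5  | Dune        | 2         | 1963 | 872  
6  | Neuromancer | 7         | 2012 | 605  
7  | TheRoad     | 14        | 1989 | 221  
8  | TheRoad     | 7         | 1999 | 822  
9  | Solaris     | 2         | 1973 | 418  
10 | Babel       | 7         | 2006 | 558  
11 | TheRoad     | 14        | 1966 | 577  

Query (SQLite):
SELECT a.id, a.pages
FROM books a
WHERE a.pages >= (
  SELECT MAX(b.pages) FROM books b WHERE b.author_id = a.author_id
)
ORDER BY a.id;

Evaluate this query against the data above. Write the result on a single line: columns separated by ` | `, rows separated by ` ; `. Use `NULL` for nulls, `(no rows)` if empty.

3 | 91 ; 4 | 542 ; 5 | 872 ; 8 | 822 ; 11 | 577

For each books row a, compute MAX(pages) over rows sharing a.author_id.
Keep row a if a.pages >= that per-group MAX.
  author_id=2: MAX(pages) = 872
  author_id=7: MAX(pages) = 822
  author_id=8: MAX(pages) = 542
  author_id=14: MAX(pages) = 577
  author_id=15: MAX(pages) = 91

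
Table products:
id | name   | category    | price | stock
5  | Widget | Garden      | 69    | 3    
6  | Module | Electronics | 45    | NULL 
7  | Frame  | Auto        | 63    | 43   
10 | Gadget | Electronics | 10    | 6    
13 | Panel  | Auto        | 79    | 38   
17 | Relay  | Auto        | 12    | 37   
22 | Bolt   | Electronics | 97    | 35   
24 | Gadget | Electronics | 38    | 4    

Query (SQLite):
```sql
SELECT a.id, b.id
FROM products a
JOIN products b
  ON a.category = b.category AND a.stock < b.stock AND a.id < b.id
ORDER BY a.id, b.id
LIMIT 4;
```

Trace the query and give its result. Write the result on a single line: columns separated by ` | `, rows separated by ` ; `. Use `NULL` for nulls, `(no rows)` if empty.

Pairs (a,b) with same category, a.stock < b.stock, a.id < b.id.
category groups: Auto:{7,13,17} Electronics:{6,10,22,24} Garden:{5}
Ordered by (a.id, b.id); first 4.

10 | 22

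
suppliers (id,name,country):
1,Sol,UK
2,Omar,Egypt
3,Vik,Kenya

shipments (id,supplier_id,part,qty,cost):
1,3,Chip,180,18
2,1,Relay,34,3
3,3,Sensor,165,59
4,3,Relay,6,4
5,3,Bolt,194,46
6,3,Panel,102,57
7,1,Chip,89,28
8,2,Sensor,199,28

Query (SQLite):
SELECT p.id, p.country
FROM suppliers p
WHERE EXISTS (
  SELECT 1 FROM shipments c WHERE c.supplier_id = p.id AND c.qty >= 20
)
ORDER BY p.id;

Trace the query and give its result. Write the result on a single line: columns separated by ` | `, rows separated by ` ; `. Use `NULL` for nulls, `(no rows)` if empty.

For each suppliers row, check whether any shipments with matching supplier_id has qty >= 20.
Keep rows where that is true.

1 | UK ; 2 | Egypt ; 3 | Kenya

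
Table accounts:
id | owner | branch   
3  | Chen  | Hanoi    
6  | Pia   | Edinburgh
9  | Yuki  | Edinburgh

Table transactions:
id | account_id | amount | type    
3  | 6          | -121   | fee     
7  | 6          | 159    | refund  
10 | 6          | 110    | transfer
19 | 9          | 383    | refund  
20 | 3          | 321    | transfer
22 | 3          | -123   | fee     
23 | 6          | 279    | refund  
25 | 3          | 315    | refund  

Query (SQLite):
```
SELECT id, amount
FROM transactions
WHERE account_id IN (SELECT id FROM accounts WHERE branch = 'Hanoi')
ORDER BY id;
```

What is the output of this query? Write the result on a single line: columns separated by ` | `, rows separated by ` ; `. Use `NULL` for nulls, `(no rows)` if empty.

20 | 321 ; 22 | -123 ; 25 | 315

Inner query: accounts.id where branch = 'Hanoi'.
Outer: keep transactions rows whose account_id is in that set.
Inner query → {3}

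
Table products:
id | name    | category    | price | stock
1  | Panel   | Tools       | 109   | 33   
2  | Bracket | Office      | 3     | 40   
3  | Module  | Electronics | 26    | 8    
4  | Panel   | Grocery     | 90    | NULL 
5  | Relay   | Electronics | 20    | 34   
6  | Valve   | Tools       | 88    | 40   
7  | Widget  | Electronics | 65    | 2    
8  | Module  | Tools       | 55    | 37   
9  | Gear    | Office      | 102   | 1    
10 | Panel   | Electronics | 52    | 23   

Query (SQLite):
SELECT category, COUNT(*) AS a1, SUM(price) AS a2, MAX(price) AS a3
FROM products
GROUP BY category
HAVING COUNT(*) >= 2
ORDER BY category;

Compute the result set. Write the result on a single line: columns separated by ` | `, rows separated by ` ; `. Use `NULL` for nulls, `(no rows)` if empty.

Electronics | 4 | 163 | 65 ; Office | 2 | 105 | 102 ; Tools | 3 | 252 | 109

Group products by category.
Per group compute: COUNT(*), SUM(price), MAX(price).
HAVING: drop groups with fewer than 2 rows.
  Electronics: ids {3, 5, 7, 10} → COUNT(*)=4, SUM(price)=163, MAX(price)=65
  Grocery: ids {4} → COUNT(*)=1, SUM(price)=90, MAX(price)=90
  Office: ids {2, 9} → COUNT(*)=2, SUM(price)=105, MAX(price)=102
  Tools: ids {1, 6, 8} → COUNT(*)=3, SUM(price)=252, MAX(price)=109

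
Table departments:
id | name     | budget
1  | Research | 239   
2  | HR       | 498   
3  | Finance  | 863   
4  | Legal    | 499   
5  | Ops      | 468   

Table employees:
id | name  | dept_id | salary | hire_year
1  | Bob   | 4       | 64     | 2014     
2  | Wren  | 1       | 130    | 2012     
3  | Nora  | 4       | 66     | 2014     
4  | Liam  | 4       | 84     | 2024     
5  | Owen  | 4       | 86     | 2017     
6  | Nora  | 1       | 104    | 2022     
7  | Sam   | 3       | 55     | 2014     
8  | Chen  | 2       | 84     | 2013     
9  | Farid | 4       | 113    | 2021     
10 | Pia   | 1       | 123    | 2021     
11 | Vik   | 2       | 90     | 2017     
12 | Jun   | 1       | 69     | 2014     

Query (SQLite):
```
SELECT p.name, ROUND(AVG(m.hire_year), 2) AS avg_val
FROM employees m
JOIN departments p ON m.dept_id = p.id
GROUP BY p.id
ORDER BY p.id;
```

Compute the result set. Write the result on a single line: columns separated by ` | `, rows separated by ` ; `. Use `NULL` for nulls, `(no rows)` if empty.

Research | 2017.25 ; HR | 2015 ; Finance | 2014 ; Legal | 2018

Join each employees row to its departments via dept_id.
Group joined rows by departments.id; compute ROUND(AVG(m.hire_year), 2) per group.
  1: ids {2, 6, 10, 12} → ROUND(AVG(m.hire_year), 2)=2017.25
  2: ids {8, 11} → ROUND(AVG(m.hire_year), 2)=2015
  3: ids {7} → ROUND(AVG(m.hire_year), 2)=2014
  4: ids {1, 3, 4, 5, 9} → ROUND(AVG(m.hire_year), 2)=2018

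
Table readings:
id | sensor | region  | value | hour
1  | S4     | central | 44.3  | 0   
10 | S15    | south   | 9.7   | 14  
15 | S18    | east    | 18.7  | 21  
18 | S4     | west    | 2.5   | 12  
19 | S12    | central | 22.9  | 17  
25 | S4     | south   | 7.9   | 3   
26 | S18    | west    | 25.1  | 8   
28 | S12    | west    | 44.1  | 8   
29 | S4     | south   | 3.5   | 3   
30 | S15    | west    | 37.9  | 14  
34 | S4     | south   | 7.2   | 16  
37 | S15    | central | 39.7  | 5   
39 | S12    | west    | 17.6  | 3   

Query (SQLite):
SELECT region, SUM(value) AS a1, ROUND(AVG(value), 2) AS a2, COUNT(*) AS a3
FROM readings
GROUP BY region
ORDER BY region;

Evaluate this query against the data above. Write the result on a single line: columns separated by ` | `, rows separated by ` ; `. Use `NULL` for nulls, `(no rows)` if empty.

central | 106.9 | 35.63 | 3 ; east | 18.7 | 18.7 | 1 ; south | 28.3 | 7.08 | 4 ; west | 127.2 | 25.44 | 5

Group readings by region.
Per group compute: SUM(value), ROUND(AVG(value), 2), COUNT(*).
  central: ids {1, 19, 37} → SUM(value)=106.9, ROUND(AVG(value), 2)=35.63, COUNT(*)=3
  east: ids {15} → SUM(value)=18.7, ROUND(AVG(value), 2)=18.7, COUNT(*)=1
  south: ids {10, 25, 29, 34} → SUM(value)=28.3, ROUND(AVG(value), 2)=7.08, COUNT(*)=4
  west: ids {18, 26, 28, 30, 39} → SUM(value)=127.2, ROUND(AVG(value), 2)=25.44, COUNT(*)=5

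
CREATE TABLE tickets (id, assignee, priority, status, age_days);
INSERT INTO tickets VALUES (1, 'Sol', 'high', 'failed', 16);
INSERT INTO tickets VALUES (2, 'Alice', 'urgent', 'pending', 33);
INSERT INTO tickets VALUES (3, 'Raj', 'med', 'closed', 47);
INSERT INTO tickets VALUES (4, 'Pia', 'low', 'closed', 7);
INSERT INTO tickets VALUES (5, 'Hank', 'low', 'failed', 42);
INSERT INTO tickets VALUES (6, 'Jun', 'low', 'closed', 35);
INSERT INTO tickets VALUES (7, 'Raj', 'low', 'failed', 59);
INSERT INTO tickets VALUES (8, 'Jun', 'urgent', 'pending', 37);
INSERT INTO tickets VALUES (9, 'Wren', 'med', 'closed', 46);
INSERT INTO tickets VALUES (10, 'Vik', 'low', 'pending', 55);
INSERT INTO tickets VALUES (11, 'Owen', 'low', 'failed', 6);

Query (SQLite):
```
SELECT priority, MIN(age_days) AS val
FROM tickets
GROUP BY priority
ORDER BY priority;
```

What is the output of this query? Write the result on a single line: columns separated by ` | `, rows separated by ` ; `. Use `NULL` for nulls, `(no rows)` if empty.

high | 16 ; low | 6 ; med | 46 ; urgent | 33

Partition tickets by priority; compute MIN(age_days) within each group.
  high: ids {1} → MIN(age_days)=16
  low: ids {4, 5, 6, 7, 10, 11} → MIN(age_days)=6
  med: ids {3, 9} → MIN(age_days)=46
  urgent: ids {2, 8} → MIN(age_days)=33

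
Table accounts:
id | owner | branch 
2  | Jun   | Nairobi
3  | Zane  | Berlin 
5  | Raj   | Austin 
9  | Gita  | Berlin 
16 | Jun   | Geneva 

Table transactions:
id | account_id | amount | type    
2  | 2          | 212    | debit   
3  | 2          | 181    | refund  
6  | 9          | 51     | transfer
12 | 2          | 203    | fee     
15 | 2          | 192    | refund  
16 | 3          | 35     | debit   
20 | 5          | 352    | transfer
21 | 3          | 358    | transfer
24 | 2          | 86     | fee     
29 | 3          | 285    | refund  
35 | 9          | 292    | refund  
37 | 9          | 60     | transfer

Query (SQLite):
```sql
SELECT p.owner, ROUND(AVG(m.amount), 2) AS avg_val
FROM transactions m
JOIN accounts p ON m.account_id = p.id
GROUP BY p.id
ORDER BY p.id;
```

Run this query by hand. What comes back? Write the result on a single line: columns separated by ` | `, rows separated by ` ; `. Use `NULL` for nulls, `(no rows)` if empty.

Jun | 174.8 ; Zane | 226 ; Raj | 352 ; Gita | 134.33

Join each transactions row to its accounts via account_id.
Group joined rows by accounts.id; compute ROUND(AVG(m.amount), 2) per group.
  2: ids {2, 3, 12, 15, 24} → ROUND(AVG(m.amount), 2)=174.8
  3: ids {16, 21, 29} → ROUND(AVG(m.amount), 2)=226
  5: ids {20} → ROUND(AVG(m.amount), 2)=352
  9: ids {6, 35, 37} → ROUND(AVG(m.amount), 2)=134.33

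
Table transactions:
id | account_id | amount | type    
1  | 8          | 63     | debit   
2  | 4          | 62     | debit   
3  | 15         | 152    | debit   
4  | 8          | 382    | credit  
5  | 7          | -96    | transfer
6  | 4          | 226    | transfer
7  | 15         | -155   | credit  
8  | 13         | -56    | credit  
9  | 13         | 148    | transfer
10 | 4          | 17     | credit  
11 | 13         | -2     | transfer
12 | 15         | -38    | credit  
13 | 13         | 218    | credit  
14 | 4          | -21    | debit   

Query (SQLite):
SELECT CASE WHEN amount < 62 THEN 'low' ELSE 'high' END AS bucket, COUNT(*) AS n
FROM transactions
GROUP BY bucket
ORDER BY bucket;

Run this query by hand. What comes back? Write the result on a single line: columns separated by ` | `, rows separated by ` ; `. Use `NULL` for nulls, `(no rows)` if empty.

Bucket rows by amount < 62 → 'low' else 'high'; count each bucket.

high | 7 ; low | 7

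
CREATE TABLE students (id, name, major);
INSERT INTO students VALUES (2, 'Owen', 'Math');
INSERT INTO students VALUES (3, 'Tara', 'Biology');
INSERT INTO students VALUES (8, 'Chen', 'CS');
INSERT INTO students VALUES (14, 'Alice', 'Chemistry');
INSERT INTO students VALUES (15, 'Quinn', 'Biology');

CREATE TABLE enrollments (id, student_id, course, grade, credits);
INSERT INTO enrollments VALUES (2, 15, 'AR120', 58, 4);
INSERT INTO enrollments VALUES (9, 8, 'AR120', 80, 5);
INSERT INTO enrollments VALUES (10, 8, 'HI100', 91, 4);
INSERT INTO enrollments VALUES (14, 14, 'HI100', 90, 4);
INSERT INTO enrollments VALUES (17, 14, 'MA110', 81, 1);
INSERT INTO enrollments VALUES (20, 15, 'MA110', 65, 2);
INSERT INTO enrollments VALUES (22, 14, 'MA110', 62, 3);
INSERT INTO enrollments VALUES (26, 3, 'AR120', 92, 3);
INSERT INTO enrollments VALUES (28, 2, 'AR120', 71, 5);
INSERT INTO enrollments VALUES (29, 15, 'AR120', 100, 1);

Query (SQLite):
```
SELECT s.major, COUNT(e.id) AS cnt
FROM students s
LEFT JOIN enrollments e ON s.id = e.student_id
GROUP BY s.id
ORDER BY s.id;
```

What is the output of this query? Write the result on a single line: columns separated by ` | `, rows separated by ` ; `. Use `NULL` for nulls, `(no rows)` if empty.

Math | 1 ; Biology | 1 ; CS | 2 ; Chemistry | 3 ; Biology | 3

LEFT JOIN keeps every students row; unmatched ones get NULL for enrollments columns.
Group by students.id and compute COUNT(e.id). COUNT(col) of an all-NULL group is 0.
  2: ids {28} → COUNT(e.id)=1
  3: ids {26} → COUNT(e.id)=1
  8: ids {9, 10} → COUNT(e.id)=2
  14: ids {14, 17, 22} → COUNT(e.id)=3
  15: ids {2, 20, 29} → COUNT(e.id)=3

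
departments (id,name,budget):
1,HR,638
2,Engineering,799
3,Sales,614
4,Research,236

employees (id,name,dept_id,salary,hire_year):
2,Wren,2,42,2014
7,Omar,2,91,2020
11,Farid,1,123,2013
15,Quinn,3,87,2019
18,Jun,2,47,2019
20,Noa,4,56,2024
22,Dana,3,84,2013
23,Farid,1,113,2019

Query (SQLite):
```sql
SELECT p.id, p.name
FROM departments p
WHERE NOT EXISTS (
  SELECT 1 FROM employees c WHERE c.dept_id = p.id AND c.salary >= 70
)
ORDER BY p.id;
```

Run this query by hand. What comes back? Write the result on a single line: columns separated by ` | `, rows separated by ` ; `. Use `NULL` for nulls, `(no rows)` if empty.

4 | Research

For each departments row, check whether any employees with matching dept_id has salary >= 70.
Keep rows where that is false.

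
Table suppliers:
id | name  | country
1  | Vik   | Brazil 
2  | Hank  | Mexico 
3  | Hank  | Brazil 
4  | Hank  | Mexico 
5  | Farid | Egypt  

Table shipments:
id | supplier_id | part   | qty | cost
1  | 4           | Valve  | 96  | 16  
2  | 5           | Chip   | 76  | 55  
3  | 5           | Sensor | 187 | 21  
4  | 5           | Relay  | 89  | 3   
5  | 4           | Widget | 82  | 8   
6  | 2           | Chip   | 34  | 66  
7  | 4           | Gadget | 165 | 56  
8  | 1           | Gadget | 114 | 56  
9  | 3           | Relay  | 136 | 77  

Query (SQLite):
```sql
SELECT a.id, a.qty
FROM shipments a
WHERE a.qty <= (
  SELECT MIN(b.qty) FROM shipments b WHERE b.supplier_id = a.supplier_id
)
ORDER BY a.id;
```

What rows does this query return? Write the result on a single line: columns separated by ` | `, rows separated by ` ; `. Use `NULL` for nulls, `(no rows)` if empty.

2 | 76 ; 5 | 82 ; 6 | 34 ; 8 | 114 ; 9 | 136

For each shipments row a, compute MIN(qty) over rows sharing a.supplier_id.
Keep row a if a.qty <= that per-group MIN.
  supplier_id=1: MIN(qty) = 114
  supplier_id=2: MIN(qty) = 34
  supplier_id=3: MIN(qty) = 136
  supplier_id=4: MIN(qty) = 82
  supplier_id=5: MIN(qty) = 76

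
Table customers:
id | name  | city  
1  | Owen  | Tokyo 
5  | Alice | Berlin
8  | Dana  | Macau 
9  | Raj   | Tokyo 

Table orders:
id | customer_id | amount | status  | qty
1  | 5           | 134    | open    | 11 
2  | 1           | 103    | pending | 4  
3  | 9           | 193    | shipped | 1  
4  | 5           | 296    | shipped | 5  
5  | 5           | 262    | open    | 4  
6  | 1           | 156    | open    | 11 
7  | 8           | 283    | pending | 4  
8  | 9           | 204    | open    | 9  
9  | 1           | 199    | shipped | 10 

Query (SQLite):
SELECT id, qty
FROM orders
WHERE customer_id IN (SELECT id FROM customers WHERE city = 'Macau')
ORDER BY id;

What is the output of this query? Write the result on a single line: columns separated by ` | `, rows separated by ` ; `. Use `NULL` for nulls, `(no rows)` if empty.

7 | 4

Inner query: customers.id where city = 'Macau'.
Outer: keep orders rows whose customer_id is in that set.
Inner query → {8}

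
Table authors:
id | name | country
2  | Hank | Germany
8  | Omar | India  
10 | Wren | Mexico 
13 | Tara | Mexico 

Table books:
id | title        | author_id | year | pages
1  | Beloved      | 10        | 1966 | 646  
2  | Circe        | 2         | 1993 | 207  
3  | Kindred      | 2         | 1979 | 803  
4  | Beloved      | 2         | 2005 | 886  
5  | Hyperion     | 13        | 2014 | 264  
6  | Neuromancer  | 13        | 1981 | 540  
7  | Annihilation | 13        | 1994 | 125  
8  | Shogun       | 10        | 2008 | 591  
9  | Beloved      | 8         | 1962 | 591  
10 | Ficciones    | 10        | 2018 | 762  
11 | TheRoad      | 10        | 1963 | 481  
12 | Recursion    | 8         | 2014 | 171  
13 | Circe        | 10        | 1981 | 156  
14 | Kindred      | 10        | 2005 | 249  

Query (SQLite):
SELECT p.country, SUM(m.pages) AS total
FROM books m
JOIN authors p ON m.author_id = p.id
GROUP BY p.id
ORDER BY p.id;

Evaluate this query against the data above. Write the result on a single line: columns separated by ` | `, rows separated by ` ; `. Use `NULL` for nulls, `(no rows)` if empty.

Germany | 1896 ; India | 762 ; Mexico | 2885 ; Mexico | 929

Join each books row to its authors via author_id.
Group joined rows by authors.id; compute SUM(m.pages) per group.
  2: ids {2, 3, 4} → SUM(m.pages)=1896
  8: ids {9, 12} → SUM(m.pages)=762
  10: ids {1, 8, 10, 11, 13, 14} → SUM(m.pages)=2885
  13: ids {5, 6, 7} → SUM(m.pages)=929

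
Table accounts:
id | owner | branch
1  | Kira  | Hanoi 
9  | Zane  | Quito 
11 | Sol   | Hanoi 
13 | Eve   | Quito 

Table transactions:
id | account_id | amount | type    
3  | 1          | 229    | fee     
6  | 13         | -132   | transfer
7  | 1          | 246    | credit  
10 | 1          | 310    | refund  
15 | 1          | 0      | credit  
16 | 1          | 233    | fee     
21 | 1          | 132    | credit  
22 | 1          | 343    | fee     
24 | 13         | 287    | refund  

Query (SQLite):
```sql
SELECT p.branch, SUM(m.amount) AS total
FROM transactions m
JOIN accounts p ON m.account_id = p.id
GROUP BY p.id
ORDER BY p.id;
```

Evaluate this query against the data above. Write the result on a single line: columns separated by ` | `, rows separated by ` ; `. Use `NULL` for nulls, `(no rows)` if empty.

Join each transactions row to its accounts via account_id.
Group joined rows by accounts.id; compute SUM(m.amount) per group.
  1: ids {3, 7, 10, 15, 16, 21, 22} → SUM(m.amount)=1493
  13: ids {6, 24} → SUM(m.amount)=155

Hanoi | 1493 ; Quito | 155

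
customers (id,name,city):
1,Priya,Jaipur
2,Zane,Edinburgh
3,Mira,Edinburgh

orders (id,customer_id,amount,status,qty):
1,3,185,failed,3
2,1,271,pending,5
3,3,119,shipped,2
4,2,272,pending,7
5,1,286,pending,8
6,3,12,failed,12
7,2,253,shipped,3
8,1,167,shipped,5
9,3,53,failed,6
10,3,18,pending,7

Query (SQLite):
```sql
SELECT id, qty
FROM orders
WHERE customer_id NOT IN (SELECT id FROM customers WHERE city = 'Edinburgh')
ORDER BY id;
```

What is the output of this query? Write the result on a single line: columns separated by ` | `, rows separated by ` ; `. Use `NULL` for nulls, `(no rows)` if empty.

2 | 5 ; 5 | 8 ; 8 | 5

Inner query: customers.id where city = 'Edinburgh'.
Outer: keep orders rows whose customer_id is not in that set.
Inner query → {2, 3}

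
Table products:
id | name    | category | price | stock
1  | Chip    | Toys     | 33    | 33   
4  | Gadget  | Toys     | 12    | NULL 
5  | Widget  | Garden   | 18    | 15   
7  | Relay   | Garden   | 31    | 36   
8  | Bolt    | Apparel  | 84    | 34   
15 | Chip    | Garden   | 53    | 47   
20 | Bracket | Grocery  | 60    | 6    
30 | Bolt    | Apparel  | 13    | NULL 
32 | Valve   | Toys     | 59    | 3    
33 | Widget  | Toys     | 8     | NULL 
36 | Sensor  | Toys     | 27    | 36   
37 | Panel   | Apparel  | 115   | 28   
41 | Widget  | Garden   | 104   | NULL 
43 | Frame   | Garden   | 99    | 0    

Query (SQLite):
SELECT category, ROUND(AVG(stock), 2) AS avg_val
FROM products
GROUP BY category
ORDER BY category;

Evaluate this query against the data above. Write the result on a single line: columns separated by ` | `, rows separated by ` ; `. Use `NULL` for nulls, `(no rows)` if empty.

Partition products by category; compute ROUND(AVG(stock), 2) within each group.
  Apparel: ids {8, 30, 37} → ROUND(AVG(stock), 2)=31
  Garden: ids {5, 7, 15, 41, 43} → ROUND(AVG(stock), 2)=24.5
  Grocery: ids {20} → ROUND(AVG(stock), 2)=6
  Toys: ids {1, 4, 32, 33, 36} → ROUND(AVG(stock), 2)=24

Apparel | 31 ; Garden | 24.5 ; Grocery | 6 ; Toys | 24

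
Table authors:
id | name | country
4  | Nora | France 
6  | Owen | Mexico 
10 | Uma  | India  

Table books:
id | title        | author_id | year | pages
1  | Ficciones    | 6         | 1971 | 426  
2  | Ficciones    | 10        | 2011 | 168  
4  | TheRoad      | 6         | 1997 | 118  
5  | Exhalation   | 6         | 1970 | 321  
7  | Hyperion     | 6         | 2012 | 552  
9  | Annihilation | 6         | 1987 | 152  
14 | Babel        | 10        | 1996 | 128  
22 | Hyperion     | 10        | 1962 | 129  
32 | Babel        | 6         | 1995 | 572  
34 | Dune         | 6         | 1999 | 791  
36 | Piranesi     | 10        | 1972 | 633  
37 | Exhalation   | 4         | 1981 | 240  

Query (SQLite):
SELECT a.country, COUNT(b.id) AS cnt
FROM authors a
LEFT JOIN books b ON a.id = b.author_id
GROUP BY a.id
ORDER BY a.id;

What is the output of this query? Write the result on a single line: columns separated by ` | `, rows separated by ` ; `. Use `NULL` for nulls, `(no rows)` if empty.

France | 1 ; Mexico | 7 ; India | 4

LEFT JOIN keeps every authors row; unmatched ones get NULL for books columns.
Group by authors.id and compute COUNT(b.id). COUNT(col) of an all-NULL group is 0.
  4: ids {37} → COUNT(b.id)=1
  6: ids {1, 4, 5, 7, 9, 32, 34} → COUNT(b.id)=7
  10: ids {2, 14, 22, 36} → COUNT(b.id)=4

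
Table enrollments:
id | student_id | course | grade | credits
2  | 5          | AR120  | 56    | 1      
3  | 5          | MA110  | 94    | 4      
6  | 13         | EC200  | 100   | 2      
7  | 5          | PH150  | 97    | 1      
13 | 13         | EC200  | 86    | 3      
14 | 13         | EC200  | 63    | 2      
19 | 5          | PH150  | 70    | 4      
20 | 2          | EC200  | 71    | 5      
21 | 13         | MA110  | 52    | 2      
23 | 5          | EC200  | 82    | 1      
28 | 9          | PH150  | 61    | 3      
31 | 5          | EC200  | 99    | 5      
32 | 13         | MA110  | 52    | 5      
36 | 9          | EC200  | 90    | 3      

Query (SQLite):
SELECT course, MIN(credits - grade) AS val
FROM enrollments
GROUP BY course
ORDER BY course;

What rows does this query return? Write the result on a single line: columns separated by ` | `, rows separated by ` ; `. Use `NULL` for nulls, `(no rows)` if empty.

AR120 | -55 ; EC200 | -98 ; MA110 | -90 ; PH150 | -96

For each row compute credits - grade.
Group by course; take MIN of the expression per group.
  AR120: ids {2} → MIN(credits - grade)=-55
  EC200: ids {6, 13, 14, 20, 23, 31, 36} → MIN(credits - grade)=-98
  MA110: ids {3, 21, 32} → MIN(credits - grade)=-90
  PH150: ids {7, 19, 28} → MIN(credits - grade)=-96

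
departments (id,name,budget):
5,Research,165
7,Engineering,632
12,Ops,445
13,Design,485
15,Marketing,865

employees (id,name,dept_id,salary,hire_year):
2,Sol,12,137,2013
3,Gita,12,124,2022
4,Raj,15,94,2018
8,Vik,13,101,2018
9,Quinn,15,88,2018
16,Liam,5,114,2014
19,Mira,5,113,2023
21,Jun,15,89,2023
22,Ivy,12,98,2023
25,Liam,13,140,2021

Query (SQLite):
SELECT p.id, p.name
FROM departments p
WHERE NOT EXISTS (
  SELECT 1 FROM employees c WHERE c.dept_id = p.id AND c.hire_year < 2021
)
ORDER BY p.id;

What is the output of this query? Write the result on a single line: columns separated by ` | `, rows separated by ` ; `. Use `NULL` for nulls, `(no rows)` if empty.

7 | Engineering

For each departments row, check whether any employees with matching dept_id has hire_year < 2021.
Keep rows where that is false.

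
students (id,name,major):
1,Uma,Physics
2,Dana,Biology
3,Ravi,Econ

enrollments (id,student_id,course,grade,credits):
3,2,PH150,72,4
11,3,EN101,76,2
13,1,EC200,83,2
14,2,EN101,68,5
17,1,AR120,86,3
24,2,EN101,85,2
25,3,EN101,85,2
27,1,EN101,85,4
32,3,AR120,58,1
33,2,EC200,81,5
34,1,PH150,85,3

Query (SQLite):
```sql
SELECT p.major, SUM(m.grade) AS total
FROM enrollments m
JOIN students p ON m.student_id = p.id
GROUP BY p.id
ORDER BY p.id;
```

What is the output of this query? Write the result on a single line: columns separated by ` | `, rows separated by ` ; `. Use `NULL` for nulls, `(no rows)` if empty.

Physics | 339 ; Biology | 306 ; Econ | 219

Join each enrollments row to its students via student_id.
Group joined rows by students.id; compute SUM(m.grade) per group.
  1: ids {13, 17, 27, 34} → SUM(m.grade)=339
  2: ids {3, 14, 24, 33} → SUM(m.grade)=306
  3: ids {11, 25, 32} → SUM(m.grade)=219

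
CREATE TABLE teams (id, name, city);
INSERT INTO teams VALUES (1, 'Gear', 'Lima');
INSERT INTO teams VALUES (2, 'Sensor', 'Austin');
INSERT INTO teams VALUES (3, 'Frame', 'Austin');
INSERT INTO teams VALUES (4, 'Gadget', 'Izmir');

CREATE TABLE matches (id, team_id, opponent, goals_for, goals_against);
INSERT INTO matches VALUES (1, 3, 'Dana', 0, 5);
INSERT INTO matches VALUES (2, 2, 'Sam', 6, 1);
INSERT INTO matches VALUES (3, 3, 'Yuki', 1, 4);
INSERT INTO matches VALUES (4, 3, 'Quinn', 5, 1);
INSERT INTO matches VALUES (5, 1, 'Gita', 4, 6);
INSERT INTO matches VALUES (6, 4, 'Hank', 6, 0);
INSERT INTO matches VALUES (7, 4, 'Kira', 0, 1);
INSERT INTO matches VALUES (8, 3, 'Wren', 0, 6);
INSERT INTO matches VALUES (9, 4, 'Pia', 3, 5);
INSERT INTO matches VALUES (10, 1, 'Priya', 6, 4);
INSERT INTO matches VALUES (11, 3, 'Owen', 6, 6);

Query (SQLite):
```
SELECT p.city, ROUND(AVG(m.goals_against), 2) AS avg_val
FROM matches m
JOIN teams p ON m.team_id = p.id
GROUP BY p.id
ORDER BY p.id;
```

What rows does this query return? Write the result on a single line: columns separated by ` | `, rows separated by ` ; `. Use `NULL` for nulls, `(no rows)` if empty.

Lima | 5 ; Austin | 1 ; Austin | 4.4 ; Izmir | 2

Join each matches row to its teams via team_id.
Group joined rows by teams.id; compute ROUND(AVG(m.goals_against), 2) per group.
  1: ids {5, 10} → ROUND(AVG(m.goals_against), 2)=5
  2: ids {2} → ROUND(AVG(m.goals_against), 2)=1
  3: ids {1, 3, 4, 8, 11} → ROUND(AVG(m.goals_against), 2)=4.4
  4: ids {6, 7, 9} → ROUND(AVG(m.goals_against), 2)=2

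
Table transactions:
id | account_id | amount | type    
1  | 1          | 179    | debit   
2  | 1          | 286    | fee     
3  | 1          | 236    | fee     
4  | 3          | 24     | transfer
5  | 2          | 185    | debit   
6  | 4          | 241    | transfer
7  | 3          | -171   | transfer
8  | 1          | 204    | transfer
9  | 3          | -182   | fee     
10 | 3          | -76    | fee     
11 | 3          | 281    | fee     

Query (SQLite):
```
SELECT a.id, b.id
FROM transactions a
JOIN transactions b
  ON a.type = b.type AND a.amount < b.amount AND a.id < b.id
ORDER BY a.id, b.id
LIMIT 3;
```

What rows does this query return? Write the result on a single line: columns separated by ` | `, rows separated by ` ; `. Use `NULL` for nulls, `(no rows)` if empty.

1 | 5 ; 3 | 11 ; 4 | 6

Pairs (a,b) with same type, a.amount < b.amount, a.id < b.id.
type groups: debit:{1,5} fee:{2,3,9,10,11} transfer:{4,6,7,8}
Ordered by (a.id, b.id); first 3.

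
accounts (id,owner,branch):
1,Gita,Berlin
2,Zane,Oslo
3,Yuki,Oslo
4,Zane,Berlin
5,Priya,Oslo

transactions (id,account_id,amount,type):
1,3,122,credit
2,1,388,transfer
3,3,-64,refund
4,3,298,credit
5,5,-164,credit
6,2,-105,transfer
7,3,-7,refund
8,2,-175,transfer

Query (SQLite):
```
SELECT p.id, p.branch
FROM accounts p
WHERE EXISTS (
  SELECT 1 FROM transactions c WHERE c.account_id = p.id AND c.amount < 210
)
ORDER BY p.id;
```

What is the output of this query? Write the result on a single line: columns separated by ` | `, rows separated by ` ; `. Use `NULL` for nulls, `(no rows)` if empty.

2 | Oslo ; 3 | Oslo ; 5 | Oslo

For each accounts row, check whether any transactions with matching account_id has amount < 210.
Keep rows where that is true.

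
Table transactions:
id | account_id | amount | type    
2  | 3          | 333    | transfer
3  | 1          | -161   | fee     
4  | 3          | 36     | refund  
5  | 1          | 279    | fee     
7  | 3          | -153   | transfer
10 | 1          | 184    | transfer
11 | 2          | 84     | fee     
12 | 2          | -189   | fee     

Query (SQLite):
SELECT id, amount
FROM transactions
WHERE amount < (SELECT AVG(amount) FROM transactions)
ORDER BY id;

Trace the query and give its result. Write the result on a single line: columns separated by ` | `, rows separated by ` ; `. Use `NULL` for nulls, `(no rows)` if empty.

3 | -161 ; 4 | 36 ; 7 | -153 ; 12 | -189

Scalar subquery: AVG(amount) over all transactions rows = 51.625.
Keep rows where amount < that value.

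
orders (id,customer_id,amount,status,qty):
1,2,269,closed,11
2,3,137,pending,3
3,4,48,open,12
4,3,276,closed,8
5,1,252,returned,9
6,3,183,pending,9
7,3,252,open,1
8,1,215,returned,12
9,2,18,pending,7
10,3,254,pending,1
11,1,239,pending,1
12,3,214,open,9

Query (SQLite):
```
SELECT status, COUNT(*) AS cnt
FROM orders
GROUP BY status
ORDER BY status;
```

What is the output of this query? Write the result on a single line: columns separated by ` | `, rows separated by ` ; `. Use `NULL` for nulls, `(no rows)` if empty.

Partition orders by status; compute COUNT(*) within each group.
  closed: ids {1, 4} → COUNT(*)=2
  open: ids {3, 7, 12} → COUNT(*)=3
  pending: ids {2, 6, 9, 10, 11} → COUNT(*)=5
  returned: ids {5, 8} → COUNT(*)=2

closed | 2 ; open | 3 ; pending | 5 ; returned | 2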